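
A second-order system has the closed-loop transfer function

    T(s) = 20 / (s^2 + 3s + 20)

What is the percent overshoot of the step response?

Comparing s^2 + 3s + 20 to s^2 + 2ζωₙs + ωₙ²: ωₙ = √20 ≈ 4.472 rad/s and ζ = 3/(2·√20) ≈ 0.3354.
%OS = 100·exp(−πζ/√(1−ζ²)) = 100·exp(−π·0.3354/√(1−0.3354²)) ≈ 32.7%.

%OS ≈ 32.7%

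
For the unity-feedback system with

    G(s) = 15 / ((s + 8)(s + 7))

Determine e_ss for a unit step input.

e_ss = 0.7887

G(s) has no poles at the origin.
This is a Type 0 system. Kp = lim_{s→0} G(s) = 15/56.
e_ss = 1/(1 + Kp) = 1/(1 + 15/56) = 56/71 ≈ 0.7887.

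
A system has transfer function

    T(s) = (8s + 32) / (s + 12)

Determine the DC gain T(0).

Set s = 0: T(0) = (32) / (12) = 8/3.

T(0) = 8/3 ≈ 2.667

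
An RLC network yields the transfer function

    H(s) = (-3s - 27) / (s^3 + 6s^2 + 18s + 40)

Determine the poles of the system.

The poles are the roots of the denominator s^3 + 6s^2 + 18s + 40 = 0.
Trying s = -4: the polynomial evaluates to 0, so (s + 4) is a factor.
Dividing out leaves s^2 + 2s + 10 = 0.
The quadratic formula then gives s = -1 ± 3j.

s = -1 + 3j, -1 - 3j, -4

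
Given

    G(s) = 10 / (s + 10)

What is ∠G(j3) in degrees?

∠G(j3) ≈ -16.70°

At s = j3: numerator = 10, denominator = 10 + j3.
∠G = ∠num − ∠den = 0° − (16.699°) = -16.70°.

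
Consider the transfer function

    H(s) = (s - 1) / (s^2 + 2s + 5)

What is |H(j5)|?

|H(j5)| ≈ 0.2280

Substitute s = j5: numerator = -1 + j5, denominator = -20 + j10.
|H(j5)| = |-1 + j5| / |-20 + j10| = 5.0990 / 22.361 ≈ 0.2280.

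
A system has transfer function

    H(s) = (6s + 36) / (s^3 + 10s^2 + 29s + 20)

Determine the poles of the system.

The poles are the roots of the denominator s^3 + 10s^2 + 29s + 20 = 0.
Trying s = -4: the polynomial evaluates to 0, so (s + 4) is a factor.
Dividing out leaves s^2 + 6s + 5 = 0.
Factoring the quadratic: (s + 5)(s + 1) = 0.

s = -4, -5, -1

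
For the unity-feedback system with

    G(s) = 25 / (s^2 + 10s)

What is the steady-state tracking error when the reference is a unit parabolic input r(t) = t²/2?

G(s) has one pole at the origin.
This is a Type 1 system; Ka = lim_{s→0} s^2·G(s) = 0, so the steady-state error for a parabola input is infinite.

e_ss = ∞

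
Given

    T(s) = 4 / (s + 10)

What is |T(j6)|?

Substitute s = j6: numerator = 4, denominator = 10 + j6.
|T(j6)| = |4| / |10 + j6| = 4 / 11.662 ≈ 0.3430.

|T(j6)| ≈ 0.3430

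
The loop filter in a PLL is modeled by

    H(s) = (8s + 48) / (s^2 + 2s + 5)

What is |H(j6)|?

Substitute s = j6: numerator = 48 + j48, denominator = -31 + j12.
|H(j6)| = |48 + j48| / |-31 + j12| = 67.882 / 33.242 ≈ 2.042.

|H(j6)| ≈ 2.042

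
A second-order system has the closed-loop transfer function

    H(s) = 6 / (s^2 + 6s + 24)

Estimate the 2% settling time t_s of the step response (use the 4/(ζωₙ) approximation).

t_s ≈ 1.333 s

Comparing s^2 + 6s + 24 to s^2 + 2ζωₙs + ωₙ²: ωₙ = √24 ≈ 4.899 rad/s and ζ = 6/(2·√24) ≈ 0.6124.
ζωₙ = 6/2 = 3, so t_s ≈ 4/(ζωₙ) = 4/3 ≈ 1.333 s.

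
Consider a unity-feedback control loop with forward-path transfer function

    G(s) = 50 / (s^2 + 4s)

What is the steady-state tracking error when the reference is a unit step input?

e_ss = 0

G(s) has one pole at the origin.
This is a Type 1 system; for a step input the steady-state error is zero.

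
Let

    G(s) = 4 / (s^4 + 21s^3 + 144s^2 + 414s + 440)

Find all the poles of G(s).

s = -4, -3 + j, -3 - j, -11

The poles are the roots of the denominator s^4 + 21s^3 + 144s^2 + 414s + 440 = 0.
Trying s = -4: the polynomial evaluates to 0, so (s + 4) is a factor.
Dividing out leaves s^3 + 17s^2 + 76s + 110 = 0.
This factors further as (s^2 + 6s + 10)(s + 11) = 0.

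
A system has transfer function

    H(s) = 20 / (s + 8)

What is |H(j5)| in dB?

Substitute s = j5: numerator = 20, denominator = 8 + j5.
|H(j5)| = |20| / |8 + j5| = 20 / 9.4340 ≈ 2.120.
In decibels: 20·log₁₀(2.120) ≈ 6.53 dB.

|H(j5)|_dB ≈ 6.53 dB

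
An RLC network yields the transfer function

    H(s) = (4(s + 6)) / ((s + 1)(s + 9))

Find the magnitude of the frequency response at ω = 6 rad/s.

|H(j6)| ≈ 0.5159

Substitute s = j6: numerator = 24 + j24, denominator = -27 + j60.
|H(j6)| = |24 + j24| / |-27 + j60| = 33.941 / 65.795 ≈ 0.5159.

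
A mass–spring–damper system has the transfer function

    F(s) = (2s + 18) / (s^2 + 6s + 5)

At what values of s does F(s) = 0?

Set the numerator to zero: 2s + 18 = 0, i.e. 2·(s + 9) = 0.
So s = -9.

s = -9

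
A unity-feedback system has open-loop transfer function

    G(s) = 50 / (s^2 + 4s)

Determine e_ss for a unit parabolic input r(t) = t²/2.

G(s) has one pole at the origin.
This is a Type 1 system; Ka = lim_{s→0} s^2·G(s) = 0, so the steady-state error for a parabola input is infinite.

e_ss = ∞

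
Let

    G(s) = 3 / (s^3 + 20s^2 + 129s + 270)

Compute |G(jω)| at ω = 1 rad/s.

Substitute s = j1: numerator = 3, denominator = 250 + j128.
|G(j1)| = |3| / |250 + j128| = 3 / 280.86 ≈ 0.01068.

|G(j1)| ≈ 0.01068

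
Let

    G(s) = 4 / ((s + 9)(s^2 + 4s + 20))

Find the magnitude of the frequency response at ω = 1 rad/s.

|G(j1)| ≈ 0.02275

Substitute s = j1: numerator = 4, denominator = 167 + j55.
|G(j1)| = |4| / |167 + j55| = 4 / 175.82 ≈ 0.02275.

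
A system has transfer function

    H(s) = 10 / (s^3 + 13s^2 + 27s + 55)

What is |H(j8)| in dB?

Substitute s = j8: numerator = 10, denominator = -777 - j296.
|H(j8)| = |10| / |-777 - j296| = 10 / 831.47 ≈ 0.01203.
In decibels: 20·log₁₀(0.01203) ≈ -38.4 dB.

|H(j8)|_dB ≈ -38.4 dB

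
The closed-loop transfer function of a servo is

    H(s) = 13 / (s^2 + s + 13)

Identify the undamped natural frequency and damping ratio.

Compare the denominator to the standard form s^2 + 2ζωₙs + ωₙ².
ωₙ² = 13, so ωₙ = √13 ≈ 3.606 rad/s.
2ζωₙ = 1, so ζ = 1/(2·√13) ≈ 0.1387.
With ζ = 0.1387 the response is underdamped.

ωₙ ≈ 3.606 rad/s, ζ ≈ 0.1387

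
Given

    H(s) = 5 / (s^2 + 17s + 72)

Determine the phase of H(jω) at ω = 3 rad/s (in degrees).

At s = j3: numerator = 5, denominator = 63 + j51.
∠H = ∠num − ∠den = 0° − (38.991°) = -38.99°.

∠H(j3) ≈ -38.99°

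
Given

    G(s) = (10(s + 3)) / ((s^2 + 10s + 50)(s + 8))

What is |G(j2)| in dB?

|G(j2)|_dB ≈ -21.2 dB

Substitute s = j2: numerator = 30 + j20, denominator = 328 + j252.
|G(j2)| = |30 + j20| / |328 + j252| = 36.056 / 413.63 ≈ 0.08717.
In decibels: 20·log₁₀(0.08717) ≈ -21.2 dB.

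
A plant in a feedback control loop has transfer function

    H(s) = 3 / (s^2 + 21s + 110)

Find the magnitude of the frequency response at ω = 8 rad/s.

|H(j8)| ≈ 0.01722

Substitute s = j8: numerator = 3, denominator = 46 + j168.
|H(j8)| = |3| / |46 + j168| = 3 / 174.18 ≈ 0.01722.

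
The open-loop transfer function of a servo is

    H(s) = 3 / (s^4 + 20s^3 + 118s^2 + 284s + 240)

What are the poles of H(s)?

The poles are the roots of the denominator s^4 + 20s^3 + 118s^2 + 284s + 240 = 0.
Trying s = -2: the polynomial evaluates to 0, so (s + 2) is a factor.
Dividing out leaves s^3 + 18s^2 + 82s + 120 = 0.
This factors further as (s + 12)(s^2 + 6s + 10) = 0.

s = -2, -12, -3 ± j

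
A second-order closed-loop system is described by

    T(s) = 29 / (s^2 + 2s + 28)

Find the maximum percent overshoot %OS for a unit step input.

Comparing s^2 + 2s + 28 to s^2 + 2ζωₙs + ωₙ²: ωₙ = √28 ≈ 5.292 rad/s and ζ = 2/(2·√28) ≈ 0.1890.
%OS = 100·exp(−πζ/√(1−ζ²)) = 100·exp(−π·0.1890/√(1−0.1890²)) ≈ 54.6%.

%OS ≈ 54.6%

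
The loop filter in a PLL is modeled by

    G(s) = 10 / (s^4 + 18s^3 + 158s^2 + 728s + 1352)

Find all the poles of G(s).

s = -4 + 6j, -4 - 6j, -5 + j, -5 - j

The poles are the roots of the denominator s^4 + 18s^3 + 158s^2 + 728s + 1352 = 0.
No real roots exist; factor into two real quadratics: (s^2 + 8s + 52)(s^2 + 10s + 26) = 0.
Each quadratic gives a conjugate pair via the quadratic formula.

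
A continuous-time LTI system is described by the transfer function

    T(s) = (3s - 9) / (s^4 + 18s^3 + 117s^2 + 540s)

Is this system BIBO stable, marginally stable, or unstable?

The denominator s^4 + 18s^3 + 117s^2 + 540s factors as s(s^2 + 6s + 45)(s + 12), giving poles at s = 0, -3 ± 6j, -12.
Since the simple pole(s) at s = 0 lie on the jω-axis with none in the right half-plane, the system is marginally stable.

marginally stable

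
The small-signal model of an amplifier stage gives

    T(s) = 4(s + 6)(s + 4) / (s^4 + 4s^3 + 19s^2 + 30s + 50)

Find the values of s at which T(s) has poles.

s = -1 ± 2j, -1 ± 3j

The poles are the roots of the denominator s^4 + 4s^3 + 19s^2 + 30s + 50 = 0.
No real roots exist; factor into two real quadratics: (s^2 + 2s + 5)(s^2 + 2s + 10) = 0.
Each quadratic gives a conjugate pair via the quadratic formula.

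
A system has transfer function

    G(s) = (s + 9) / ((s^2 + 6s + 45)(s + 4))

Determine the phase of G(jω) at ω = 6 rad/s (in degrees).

At s = j6: numerator = 9 + j6, denominator = -180 + j198.
∠G = ∠num − ∠den = 33.690° − (132.27°) = -98.58°.

∠G(j6) ≈ -98.58°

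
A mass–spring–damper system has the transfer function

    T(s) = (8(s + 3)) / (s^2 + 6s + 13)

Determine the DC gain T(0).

T(0) = 24/13 ≈ 1.846

Set s = 0: T(0) = (24) / (13) = 24/13.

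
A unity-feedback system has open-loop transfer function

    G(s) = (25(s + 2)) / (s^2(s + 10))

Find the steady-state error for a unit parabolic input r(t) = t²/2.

e_ss = 0.2000

G(s) has 2 poles at the origin.
This is a Type 2 system. Ka = lim_{s→0} s^2·G(s) = 50/10 = 5.
e_ss = 1/Ka = 1/(5) = 1/5 ≈ 0.2000.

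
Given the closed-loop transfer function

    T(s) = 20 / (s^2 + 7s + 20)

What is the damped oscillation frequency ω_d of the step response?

ω_d ≈ 2.784 rad/s

Comparing s^2 + 7s + 20 to s^2 + 2ζωₙs + ωₙ²: ωₙ = √20 ≈ 4.472 rad/s and ζ = 7/(2·√20) ≈ 0.7826.
ζωₙ = 7/2 = 3.5, so ω_d = ωₙ√(1−ζ²) = √(ωₙ² − (ζωₙ)²) = √(20 − 3.5²) = √7.75 ≈ 2.784 rad/s.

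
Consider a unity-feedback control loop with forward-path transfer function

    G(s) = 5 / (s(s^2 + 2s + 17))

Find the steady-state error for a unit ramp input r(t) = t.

G(s) has one pole at the origin.
This is a Type 1 system. Kv = lim_{s→0} s·G(s) = 5/17.
e_ss = 1/Kv = 1/(5/17) = 17/5 ≈ 3.400.

e_ss = 3.400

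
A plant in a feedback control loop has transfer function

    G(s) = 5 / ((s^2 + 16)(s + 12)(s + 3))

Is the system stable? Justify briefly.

The poles can be read from the denominator factors: s = ±4j, -12, -3.
Since the simple pole(s) at s = 4j, -4j lie on the jω-axis with none in the right half-plane, the system is marginally stable.

marginally stable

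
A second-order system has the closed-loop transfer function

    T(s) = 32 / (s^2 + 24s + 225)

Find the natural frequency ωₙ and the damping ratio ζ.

ωₙ = 15 rad/s, ζ = 0.8

Compare the denominator to the standard form s^2 + 2ζωₙs + ωₙ².
ωₙ² = 225, so ωₙ = 15 rad/s.
2ζωₙ = 24, so ζ = 24/(2·15) = 0.8.
With ζ = 0.8 the response is underdamped.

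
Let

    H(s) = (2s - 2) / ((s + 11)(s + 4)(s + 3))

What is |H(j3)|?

|H(j3)| ≈ 0.02615

Substitute s = j3: numerator = -2 + j6, denominator = -30 + j240.
|H(j3)| = |-2 + j6| / |-30 + j240| = 6.3246 / 241.87 ≈ 0.02615.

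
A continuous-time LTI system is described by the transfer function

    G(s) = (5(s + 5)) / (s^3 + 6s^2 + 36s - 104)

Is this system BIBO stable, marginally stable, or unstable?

unstable

The denominator s^3 + 6s^2 + 36s - 104 factors as (s^2 + 8s + 52)(s - 2), giving poles at s = -4 + 6j, -4 - 6j, 2.
Since the pole(s) at s = 2 lie in the right half-plane, the system is unstable.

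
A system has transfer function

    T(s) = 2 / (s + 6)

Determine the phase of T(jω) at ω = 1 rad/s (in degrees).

∠T(j1) ≈ -9.462°

At s = j1: numerator = 2, denominator = 6 + j1.
∠T = ∠num − ∠den = 0° − (9.4623°) = -9.462°.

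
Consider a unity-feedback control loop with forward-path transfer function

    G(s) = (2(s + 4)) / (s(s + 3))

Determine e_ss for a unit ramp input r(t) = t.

e_ss = 0.3750

G(s) has one pole at the origin.
This is a Type 1 system. Kv = lim_{s→0} s·G(s) = 8/3.
e_ss = 1/Kv = 1/(8/3) = 3/8 ≈ 0.3750.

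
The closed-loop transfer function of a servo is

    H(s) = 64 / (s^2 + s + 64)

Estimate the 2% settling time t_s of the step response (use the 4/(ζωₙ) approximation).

Comparing s^2 + s + 64 to s^2 + 2ζωₙs + ωₙ²: ωₙ = 8 rad/s and ζ = 1/(2·8) = 0.0625.
ζωₙ = 1/2 = 0.5, so t_s ≈ 4/(ζωₙ) = 4/0.5 = 8 s.

t_s ≈ 8 s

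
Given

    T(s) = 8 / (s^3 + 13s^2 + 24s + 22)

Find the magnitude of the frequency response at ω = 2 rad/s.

|T(j2)| = 0.1600

Substitute s = j2: numerator = 8, denominator = -30 + j40.
|T(j2)| = |8| / |-30 + j40| = 8 / 50 = 0.1600.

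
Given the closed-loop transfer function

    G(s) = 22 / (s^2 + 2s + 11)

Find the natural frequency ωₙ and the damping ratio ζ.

Compare the denominator to the standard form s^2 + 2ζωₙs + ωₙ².
ωₙ² = 11, so ωₙ = √11 ≈ 3.317 rad/s.
2ζωₙ = 2, so ζ = 2/(2·√11) ≈ 0.3015.

ωₙ ≈ 3.317 rad/s, ζ ≈ 0.3015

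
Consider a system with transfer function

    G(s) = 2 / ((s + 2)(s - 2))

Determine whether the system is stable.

unstable

The poles can be read from the denominator factors: s = -2, 2.
Since the pole(s) at s = 2 lie in the right half-plane, the system is unstable.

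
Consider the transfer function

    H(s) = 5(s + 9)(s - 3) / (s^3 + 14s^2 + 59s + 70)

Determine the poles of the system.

s = -5, -2, -7

The poles are the roots of the denominator s^3 + 14s^2 + 59s + 70 = 0.
Trying s = -5: the polynomial evaluates to 0, so (s + 5) is a factor.
Dividing out leaves s^2 + 9s + 14 = 0.
Factoring the quadratic: (s + 2)(s + 7) = 0.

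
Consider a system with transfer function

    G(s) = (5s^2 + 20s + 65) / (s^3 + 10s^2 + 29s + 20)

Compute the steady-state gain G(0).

G(0) = 13/4 ≈ 3.250

Set s = 0: G(0) = (65) / (20) = 13/4.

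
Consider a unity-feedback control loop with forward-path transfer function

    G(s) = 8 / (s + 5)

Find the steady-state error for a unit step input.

e_ss = 0.3846

G(s) has no poles at the origin.
This is a Type 0 system. Kp = lim_{s→0} G(s) = 8/5.
e_ss = 1/(1 + Kp) = 1/(1 + 8/5) = 5/13 ≈ 0.3846.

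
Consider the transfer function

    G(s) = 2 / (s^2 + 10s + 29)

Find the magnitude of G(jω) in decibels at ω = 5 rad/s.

Substitute s = j5: numerator = 2, denominator = 4 + j50.
|G(j5)| = |2| / |4 + j50| = 2 / 50.160 ≈ 0.03987.
In decibels: 20·log₁₀(0.03987) ≈ -28.0 dB.

|G(j5)|_dB ≈ -28.0 dB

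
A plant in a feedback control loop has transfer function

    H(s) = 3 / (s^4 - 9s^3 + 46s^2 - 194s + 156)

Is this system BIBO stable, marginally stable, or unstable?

unstable

The denominator s^4 - 9s^3 + 46s^2 - 194s + 156 factors as (s - 1)(s^2 - 2s + 26)(s - 6), giving poles at s = 1, 1 + 5j, 1 - 5j, 6.
Since the pole(s) at s = 1, 1 + 5j, 1 - 5j, 6 lie in the right half-plane, the system is unstable.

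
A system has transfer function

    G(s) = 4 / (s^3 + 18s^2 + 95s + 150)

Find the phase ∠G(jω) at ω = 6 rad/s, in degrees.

At s = j6: numerator = 4, denominator = -498 + j354.
∠G = ∠num − ∠den = 0° − (144.59°) = -144.6°.

∠G(j6) ≈ -144.6°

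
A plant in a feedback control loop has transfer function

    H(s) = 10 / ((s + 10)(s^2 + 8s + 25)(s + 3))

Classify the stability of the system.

stable

The poles can be read from the denominator factors: s = -10, -4 + 3j, -4 - 3j, -3.
Since all poles lie strictly in the left half-plane, the system is stable.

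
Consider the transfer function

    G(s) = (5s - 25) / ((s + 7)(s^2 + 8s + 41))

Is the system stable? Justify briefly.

The poles can be read from the denominator factors: s = -7, -4 ± 5j.
Since all poles lie strictly in the left half-plane, the system is stable.

stable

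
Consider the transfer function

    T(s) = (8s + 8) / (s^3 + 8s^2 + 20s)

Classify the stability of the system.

The denominator s^3 + 8s^2 + 20s factors as s(s^2 + 8s + 20), giving poles at s = 0, -4 + 2j, -4 - 2j.
Since the simple pole(s) at s = 0 lie on the jω-axis with none in the right half-plane, the system is marginally stable.

marginally stable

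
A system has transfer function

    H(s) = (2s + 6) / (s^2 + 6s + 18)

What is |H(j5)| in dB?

|H(j5)|_dB ≈ -8.44 dB

Substitute s = j5: numerator = 6 + j10, denominator = -7 + j30.
|H(j5)| = |6 + j10| / |-7 + j30| = 11.662 / 30.806 ≈ 0.3786.
In decibels: 20·log₁₀(0.3786) ≈ -8.44 dB.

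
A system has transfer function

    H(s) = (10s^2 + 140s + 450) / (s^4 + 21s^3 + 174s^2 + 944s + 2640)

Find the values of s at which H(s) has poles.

s = -6, -11, -2 + 6j, -2 - 6j

The poles are the roots of the denominator s^4 + 21s^3 + 174s^2 + 944s + 2640 = 0.
Trying s = -6: the polynomial evaluates to 0, so (s + 6) is a factor.
Dividing out leaves s^3 + 15s^2 + 84s + 440 = 0.
This factors further as (s + 11)(s^2 + 4s + 40) = 0.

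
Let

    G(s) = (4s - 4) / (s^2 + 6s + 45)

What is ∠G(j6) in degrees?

At s = j6: numerator = -4 + j24, denominator = 9 + j36.
∠G = ∠num − ∠den = 99.462° − (75.964°) = 23.50°.

∠G(j6) ≈ 23.50°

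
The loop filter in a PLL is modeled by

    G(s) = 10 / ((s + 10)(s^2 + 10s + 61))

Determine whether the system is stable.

stable

The poles can be read from the denominator factors: s = -10, -5 ± 6j.
Since all poles lie strictly in the left half-plane, the system is stable.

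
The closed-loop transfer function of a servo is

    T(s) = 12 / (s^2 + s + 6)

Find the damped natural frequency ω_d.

Comparing s^2 + s + 6 to s^2 + 2ζωₙs + ωₙ²: ωₙ = √6 ≈ 2.449 rad/s and ζ = 1/(2·√6) ≈ 0.2041.
ζωₙ = 1/2 = 0.5, so ω_d = ωₙ√(1−ζ²) = √(ωₙ² − (ζωₙ)²) = √(6 − 0.5²) = √5.75 ≈ 2.398 rad/s.

ω_d ≈ 2.398 rad/s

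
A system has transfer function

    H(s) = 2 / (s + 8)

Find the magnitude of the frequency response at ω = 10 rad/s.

Substitute s = j10: numerator = 2, denominator = 8 + j10.
|H(j10)| = |2| / |8 + j10| = 2 / 12.806 ≈ 0.1562.

|H(j10)| ≈ 0.1562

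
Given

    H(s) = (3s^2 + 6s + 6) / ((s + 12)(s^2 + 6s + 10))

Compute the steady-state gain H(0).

Set s = 0: H(0) = (6) / (120) = 1/20.

H(0) = 1/20 ≈ 0.05000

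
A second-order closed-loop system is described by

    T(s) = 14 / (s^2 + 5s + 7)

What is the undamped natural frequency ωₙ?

Compare the denominator to the standard form s^2 + 2ζωₙs + ωₙ².
ωₙ² = 7, so ωₙ = √7 ≈ 2.646 rad/s.

ωₙ ≈ 2.646 rad/s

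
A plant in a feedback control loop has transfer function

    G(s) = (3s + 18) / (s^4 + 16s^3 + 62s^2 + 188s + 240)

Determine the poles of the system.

The poles are the roots of the denominator s^4 + 16s^3 + 62s^2 + 188s + 240 = 0.
Trying s = -2: the polynomial evaluates to 0, so (s + 2) is a factor.
Dividing out leaves s^3 + 14s^2 + 34s + 120 = 0.
This factors further as (s^2 + 2s + 10)(s + 12) = 0.

s = -2, -1 ± 3j, -12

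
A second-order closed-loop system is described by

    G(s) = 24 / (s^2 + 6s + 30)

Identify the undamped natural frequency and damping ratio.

ωₙ ≈ 5.477 rad/s, ζ ≈ 0.5477

Compare the denominator to the standard form s^2 + 2ζωₙs + ωₙ².
ωₙ² = 30, so ωₙ = √30 ≈ 5.477 rad/s.
2ζωₙ = 6, so ζ = 6/(2·√30) ≈ 0.5477.
With ζ = 0.5477 the response is underdamped.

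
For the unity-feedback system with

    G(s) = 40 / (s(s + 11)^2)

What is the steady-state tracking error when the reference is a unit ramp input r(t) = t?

G(s) has one pole at the origin.
This is a Type 1 system. Kv = lim_{s→0} s·G(s) = 40/121.
e_ss = 1/Kv = 1/(40/121) = 121/40 ≈ 3.025.

e_ss = 3.025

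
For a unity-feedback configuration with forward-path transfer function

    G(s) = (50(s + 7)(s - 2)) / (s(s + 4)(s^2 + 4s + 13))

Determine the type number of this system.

Type 1

The denominator has 1 factor of s at the origin (free integrator), so this is a Type 1 system.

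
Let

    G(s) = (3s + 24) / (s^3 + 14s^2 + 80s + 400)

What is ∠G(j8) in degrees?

At s = j8: numerator = 24 + j24, denominator = -496 + j128.
∠G = ∠num − ∠den = 45° − (165.53°) = -120.5°.

∠G(j8) ≈ -120.5°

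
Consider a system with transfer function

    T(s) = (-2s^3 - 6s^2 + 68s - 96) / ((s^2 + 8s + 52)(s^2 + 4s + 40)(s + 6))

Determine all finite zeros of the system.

s = 3, 2, -8

Set the numerator to zero: -2s^3 - 6s^2 + 68s - 96 = 0, i.e. -2·(s^3 + 3s^2 - 34s + 48) = 0.
Factoring: (s - 3)(s - 2)(s + 8) = 0.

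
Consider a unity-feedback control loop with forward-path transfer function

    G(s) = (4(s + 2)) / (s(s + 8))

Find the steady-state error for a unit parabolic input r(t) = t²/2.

e_ss = ∞

G(s) has one pole at the origin.
This is a Type 1 system; Ka = lim_{s→0} s^2·G(s) = 0, so the steady-state error for a parabola input is infinite.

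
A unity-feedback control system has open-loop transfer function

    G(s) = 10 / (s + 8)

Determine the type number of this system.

Type 0

The denominator has no factor of s at the origin — no free integrator — so this is a Type 0 system.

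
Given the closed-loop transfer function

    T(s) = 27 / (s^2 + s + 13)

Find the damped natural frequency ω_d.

Comparing s^2 + s + 13 to s^2 + 2ζωₙs + ωₙ²: ωₙ = √13 ≈ 3.606 rad/s and ζ = 1/(2·√13) ≈ 0.1387.
ζωₙ = 1/2 = 0.5, so ω_d = ωₙ√(1−ζ²) = √(ωₙ² − (ζωₙ)²) = √(13 − 0.5²) = √12.75 ≈ 3.571 rad/s.

ω_d ≈ 3.571 rad/s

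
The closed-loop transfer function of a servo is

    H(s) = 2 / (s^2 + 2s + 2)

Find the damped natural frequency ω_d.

ω_d = 1 rad/s

Comparing s^2 + 2s + 2 to s^2 + 2ζωₙs + ωₙ²: ωₙ = √2 ≈ 1.414 rad/s and ζ = 2/(2·√2) ≈ 0.7071.
ζωₙ = 2/2 = 1, so ω_d = ωₙ√(1−ζ²) = √(ωₙ² − (ζωₙ)²) = √(2 − 1²) = √1 = 1 rad/s.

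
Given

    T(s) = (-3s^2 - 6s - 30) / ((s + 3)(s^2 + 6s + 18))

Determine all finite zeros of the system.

Set the numerator to zero: -3s^2 - 6s - 30 = 0, i.e. -3·(s^2 + 2s + 10) = 0.
Factoring: (s^2 + 2s + 10) = 0.

s = -1 ± 3j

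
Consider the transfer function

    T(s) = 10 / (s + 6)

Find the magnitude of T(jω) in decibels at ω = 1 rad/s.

Substitute s = j1: numerator = 10, denominator = 6 + j1.
|T(j1)| = |10| / |6 + j1| = 10 / 6.0828 ≈ 1.644.
In decibels: 20·log₁₀(1.644) ≈ 4.32 dB.

|T(j1)|_dB ≈ 4.32 dB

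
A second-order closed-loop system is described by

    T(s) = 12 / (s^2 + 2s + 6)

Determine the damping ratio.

Compare the denominator to the standard form s^2 + 2ζωₙs + ωₙ².
ωₙ² = 6, so ωₙ = √6 ≈ 2.449 rad/s.
2ζωₙ = 2, so ζ = 2/(2·√6) ≈ 0.4082.

ζ ≈ 0.4082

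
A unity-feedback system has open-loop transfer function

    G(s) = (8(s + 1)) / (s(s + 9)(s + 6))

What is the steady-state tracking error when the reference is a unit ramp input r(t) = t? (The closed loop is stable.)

G(s) has one pole at the origin.
This is a Type 1 system. Kv = lim_{s→0} s·G(s) = 8/54 = 4/27.
e_ss = 1/Kv = 1/(4/27) = 27/4 ≈ 6.750.

e_ss = 6.750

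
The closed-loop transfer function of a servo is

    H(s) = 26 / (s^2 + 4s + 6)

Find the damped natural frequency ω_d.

ω_d ≈ 1.414 rad/s

Comparing s^2 + 4s + 6 to s^2 + 2ζωₙs + ωₙ²: ωₙ = √6 ≈ 2.449 rad/s and ζ = 4/(2·√6) ≈ 0.8165.
ζωₙ = 4/2 = 2, so ω_d = ωₙ√(1−ζ²) = √(ωₙ² − (ζωₙ)²) = √(6 − 2²) = √2 ≈ 1.414 rad/s.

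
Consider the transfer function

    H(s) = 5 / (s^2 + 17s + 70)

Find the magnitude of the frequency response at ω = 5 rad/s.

Substitute s = j5: numerator = 5, denominator = 45 + j85.
|H(j5)| = |5| / |45 + j85| = 5 / 96.177 ≈ 0.05199.

|H(j5)| ≈ 0.05199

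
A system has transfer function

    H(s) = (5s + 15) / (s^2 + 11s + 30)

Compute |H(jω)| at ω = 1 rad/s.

|H(j1)| ≈ 0.5098

Substitute s = j1: numerator = 15 + j5, denominator = 29 + j11.
|H(j1)| = |15 + j5| / |29 + j11| = 15.811 / 31.016 ≈ 0.5098.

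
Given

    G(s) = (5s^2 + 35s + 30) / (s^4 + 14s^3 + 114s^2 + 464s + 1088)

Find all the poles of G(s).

s = -3 ± 5j, -4 ± 4j

The poles are the roots of the denominator s^4 + 14s^3 + 114s^2 + 464s + 1088 = 0.
No real roots exist; factor into two real quadratics: (s^2 + 6s + 34)(s^2 + 8s + 32) = 0.
Each quadratic gives a conjugate pair via the quadratic formula.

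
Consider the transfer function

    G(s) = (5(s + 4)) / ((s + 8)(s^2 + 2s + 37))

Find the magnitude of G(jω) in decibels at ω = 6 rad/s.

Substitute s = j6: numerator = 20 + j30, denominator = -64 + j102.
|G(j6)| = |20 + j30| / |-64 + j102| = 36.056 / 120.42 ≈ 0.2994.
In decibels: 20·log₁₀(0.2994) ≈ -10.5 dB.

|G(j6)|_dB ≈ -10.5 dB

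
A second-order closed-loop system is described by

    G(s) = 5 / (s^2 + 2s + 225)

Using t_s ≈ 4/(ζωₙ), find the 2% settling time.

Comparing s^2 + 2s + 225 to s^2 + 2ζωₙs + ωₙ²: ωₙ = 15 rad/s and ζ = 2/(2·15) ≈ 0.06667.
ζωₙ = 2/2 = 1, so t_s ≈ 4/(ζωₙ) = 4/1 = 4 s.

t_s ≈ 4 s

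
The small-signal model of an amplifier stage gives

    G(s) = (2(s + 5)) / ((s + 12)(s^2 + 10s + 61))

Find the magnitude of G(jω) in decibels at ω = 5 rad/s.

Substitute s = j5: numerator = 10 + j10, denominator = 182 + j780.
|G(j5)| = |10 + j10| / |182 + j780| = 14.142 / 800.95 ≈ 0.01766.
In decibels: 20·log₁₀(0.01766) ≈ -35.1 dB.

|G(j5)|_dB ≈ -35.1 dB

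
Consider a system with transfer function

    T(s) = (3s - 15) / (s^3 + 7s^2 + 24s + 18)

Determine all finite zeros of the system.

s = 5

Set the numerator to zero: 3s - 15 = 0, i.e. 3·(s - 5) = 0.
So s = 5.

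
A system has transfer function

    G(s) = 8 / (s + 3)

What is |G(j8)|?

|G(j8)| ≈ 0.9363

Substitute s = j8: numerator = 8, denominator = 3 + j8.
|G(j8)| = |8| / |3 + j8| = 8 / 8.5440 ≈ 0.9363.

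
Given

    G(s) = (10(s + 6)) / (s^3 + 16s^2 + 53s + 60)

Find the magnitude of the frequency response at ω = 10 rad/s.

|G(j10)| ≈ 0.07243

Substitute s = j10: numerator = 60 + j100, denominator = -1540 - j470.
|G(j10)| = |60 + j100| / |-1540 - j470| = 116.62 / 1610.1 ≈ 0.07243.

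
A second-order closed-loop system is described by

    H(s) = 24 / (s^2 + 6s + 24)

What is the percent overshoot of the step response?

Comparing s^2 + 6s + 24 to s^2 + 2ζωₙs + ωₙ²: ωₙ = √24 ≈ 4.899 rad/s and ζ = 6/(2·√24) ≈ 0.6124.
%OS = 100·exp(−πζ/√(1−ζ²)) = 100·exp(−π·0.6124/√(1−0.6124²)) ≈ 8.77%.

%OS ≈ 8.77%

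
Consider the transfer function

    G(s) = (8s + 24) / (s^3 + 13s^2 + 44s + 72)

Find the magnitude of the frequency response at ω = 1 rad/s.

|G(j1)| ≈ 0.3465

Substitute s = j1: numerator = 24 + j8, denominator = 59 + j43.
|G(j1)| = |24 + j8| / |59 + j43| = 25.298 / 73.007 ≈ 0.3465.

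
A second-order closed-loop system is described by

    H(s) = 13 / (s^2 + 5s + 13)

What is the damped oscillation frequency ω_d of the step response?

ω_d ≈ 2.598 rad/s

Comparing s^2 + 5s + 13 to s^2 + 2ζωₙs + ωₙ²: ωₙ = √13 ≈ 3.606 rad/s and ζ = 5/(2·√13) ≈ 0.6934.
ζωₙ = 5/2 = 2.5, so ω_d = ωₙ√(1−ζ²) = √(ωₙ² − (ζωₙ)²) = √(13 − 2.5²) = √6.75 ≈ 2.598 rad/s.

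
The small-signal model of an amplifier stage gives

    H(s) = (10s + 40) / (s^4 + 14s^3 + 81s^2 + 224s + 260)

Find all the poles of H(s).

s = -3 + 2j, -3 - 2j, -4 + 2j, -4 - 2j

The poles are the roots of the denominator s^4 + 14s^3 + 81s^2 + 224s + 260 = 0.
No real roots exist; factor into two real quadratics: (s^2 + 6s + 13)(s^2 + 8s + 20) = 0.
Each quadratic gives a conjugate pair via the quadratic formula.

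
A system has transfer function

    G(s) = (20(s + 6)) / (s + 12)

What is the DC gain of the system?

Set s = 0: G(0) = (120) / (12) = 10.

G(0) = 10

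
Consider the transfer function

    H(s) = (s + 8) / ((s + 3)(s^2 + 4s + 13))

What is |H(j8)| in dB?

|H(j8)|_dB ≈ -33.2 dB

Substitute s = j8: numerator = 8 + j8, denominator = -409 - j312.
|H(j8)| = |8 + j8| / |-409 - j312| = 11.314 / 514.42 ≈ 0.02199.
In decibels: 20·log₁₀(0.02199) ≈ -33.2 dB.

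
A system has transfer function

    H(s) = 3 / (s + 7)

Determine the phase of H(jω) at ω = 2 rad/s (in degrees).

At s = j2: numerator = 3, denominator = 7 + j2.
∠H = ∠num − ∠den = 0° − (15.945°) = -15.95°.

∠H(j2) ≈ -15.95°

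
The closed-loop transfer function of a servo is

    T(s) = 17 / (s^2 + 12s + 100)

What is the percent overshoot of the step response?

Comparing s^2 + 12s + 100 to s^2 + 2ζωₙs + ωₙ²: ωₙ = 10 rad/s and ζ = 12/(2·10) = 0.6.
%OS = 100·exp(−πζ/√(1−ζ²)) = 100·exp(−π·0.6/√(1−0.6²)) ≈ 9.48%.

%OS ≈ 9.48%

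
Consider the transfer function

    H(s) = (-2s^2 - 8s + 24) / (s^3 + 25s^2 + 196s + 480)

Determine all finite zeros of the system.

Set the numerator to zero: -2s^2 - 8s + 24 = 0, i.e. -2·(s^2 + 4s - 12) = 0.
Factoring: (s + 6)(s - 2) = 0.

s = -6, 2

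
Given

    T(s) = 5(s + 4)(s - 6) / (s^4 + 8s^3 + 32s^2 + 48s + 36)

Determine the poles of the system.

The poles are the roots of the denominator s^4 + 8s^3 + 32s^2 + 48s + 36 = 0.
No real roots exist; factor into two real quadratics: (s^2 + 2s + 2)(s^2 + 6s + 18) = 0.
Each quadratic gives a conjugate pair via the quadratic formula.

s = -1 ± j, -3 ± 3j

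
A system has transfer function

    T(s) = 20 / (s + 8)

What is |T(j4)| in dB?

Substitute s = j4: numerator = 20, denominator = 8 + j4.
|T(j4)| = |20| / |8 + j4| = 20 / 8.9443 ≈ 2.236.
In decibels: 20·log₁₀(2.236) ≈ 6.99 dB.

|T(j4)|_dB ≈ 6.99 dB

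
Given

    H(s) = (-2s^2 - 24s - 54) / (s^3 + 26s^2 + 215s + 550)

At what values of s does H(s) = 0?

Set the numerator to zero: -2s^2 - 24s - 54 = 0, i.e. -2·(s^2 + 12s + 27) = 0.
Factoring: (s + 9)(s + 3) = 0.

s = -9, -3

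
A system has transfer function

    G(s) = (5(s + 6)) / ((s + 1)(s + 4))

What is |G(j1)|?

|G(j1)| ≈ 5.216

Substitute s = j1: numerator = 30 + j5, denominator = 3 + j5.
|G(j1)| = |30 + j5| / |3 + j5| = 30.414 / 5.8310 ≈ 5.216.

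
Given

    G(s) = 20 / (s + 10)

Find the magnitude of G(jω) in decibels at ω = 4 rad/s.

|G(j4)|_dB ≈ 5.38 dB

Substitute s = j4: numerator = 20, denominator = 10 + j4.
|G(j4)| = |20| / |10 + j4| = 20 / 10.770 ≈ 1.857.
In decibels: 20·log₁₀(1.857) ≈ 5.38 dB.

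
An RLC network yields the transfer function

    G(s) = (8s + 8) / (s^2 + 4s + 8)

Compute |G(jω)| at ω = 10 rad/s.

|G(j10)| ≈ 0.8014

Substitute s = j10: numerator = 8 + j80, denominator = -92 + j40.
|G(j10)| = |8 + j80| / |-92 + j40| = 80.399 / 100.32 ≈ 0.8014.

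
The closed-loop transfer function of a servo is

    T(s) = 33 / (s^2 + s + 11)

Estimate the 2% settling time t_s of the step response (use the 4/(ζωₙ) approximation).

Comparing s^2 + s + 11 to s^2 + 2ζωₙs + ωₙ²: ωₙ = √11 ≈ 3.317 rad/s and ζ = 1/(2·√11) ≈ 0.1508.
ζωₙ = 1/2 = 0.5, so t_s ≈ 4/(ζωₙ) = 4/0.5 = 8 s.

t_s ≈ 8 s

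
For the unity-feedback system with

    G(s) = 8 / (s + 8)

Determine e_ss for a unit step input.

e_ss = 0.5000

G(s) has no poles at the origin.
This is a Type 0 system. Kp = lim_{s→0} G(s) = 8/8 = 1.
e_ss = 1/(1 + Kp) = 1/(1 + 1) = 1/2 ≈ 0.5000.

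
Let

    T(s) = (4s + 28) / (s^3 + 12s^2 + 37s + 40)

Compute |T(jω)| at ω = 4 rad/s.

|T(j4)| ≈ 0.1857

Substitute s = j4: numerator = 28 + j16, denominator = -152 + j84.
|T(j4)| = |28 + j16| / |-152 + j84| = 32.249 / 173.67 ≈ 0.1857.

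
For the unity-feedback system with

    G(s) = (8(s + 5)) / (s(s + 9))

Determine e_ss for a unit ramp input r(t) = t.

e_ss = 0.2250

G(s) has one pole at the origin.
This is a Type 1 system. Kv = lim_{s→0} s·G(s) = 40/9.
e_ss = 1/Kv = 1/(40/9) = 9/40 ≈ 0.2250.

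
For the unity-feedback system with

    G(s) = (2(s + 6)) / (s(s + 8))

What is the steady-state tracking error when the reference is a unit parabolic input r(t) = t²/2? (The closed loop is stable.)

G(s) has one pole at the origin.
This is a Type 1 system; Ka = lim_{s→0} s^2·G(s) = 0, so the steady-state error for a parabola input is infinite.

e_ss = ∞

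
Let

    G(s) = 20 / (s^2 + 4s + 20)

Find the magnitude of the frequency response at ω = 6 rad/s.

|G(j6)| ≈ 0.6934

Substitute s = j6: numerator = 20, denominator = -16 + j24.
|G(j6)| = |20| / |-16 + j24| = 20 / 28.844 ≈ 0.6934.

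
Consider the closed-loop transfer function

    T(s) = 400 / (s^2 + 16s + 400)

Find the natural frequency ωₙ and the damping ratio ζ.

Compare the denominator to the standard form s^2 + 2ζωₙs + ωₙ².
ωₙ² = 400, so ωₙ = 20 rad/s.
2ζωₙ = 16, so ζ = 16/(2·20) = 0.4.

ωₙ = 20 rad/s, ζ = 0.4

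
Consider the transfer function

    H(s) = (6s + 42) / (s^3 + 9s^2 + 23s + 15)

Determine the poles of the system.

The poles are the roots of the denominator s^3 + 9s^2 + 23s + 15 = 0.
Trying s = -3: the polynomial evaluates to 0, so (s + 3) is a factor.
Dividing out leaves s^2 + 6s + 5 = 0.
Factoring the quadratic: (s + 1)(s + 5) = 0.

s = -3, -1, -5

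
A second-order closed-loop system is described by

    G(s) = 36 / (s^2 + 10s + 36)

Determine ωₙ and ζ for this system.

ωₙ = 6 rad/s, ζ ≈ 0.8333

Compare the denominator to the standard form s^2 + 2ζωₙs + ωₙ².
ωₙ² = 36, so ωₙ = 6 rad/s.
2ζωₙ = 10, so ζ = 10/(2·6) ≈ 0.8333.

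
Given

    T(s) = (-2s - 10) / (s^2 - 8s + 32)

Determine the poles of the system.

s = 4 ± 4j

The poles are the roots of the denominator s^2 - 8s + 32 = 0.
Using the quadratic formula: s = (8 ± √(-64))/2 = 4 ± 4j.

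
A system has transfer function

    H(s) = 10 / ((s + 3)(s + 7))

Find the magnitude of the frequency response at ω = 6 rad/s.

Substitute s = j6: numerator = 10, denominator = -15 + j60.
|H(j6)| = |10| / |-15 + j60| = 10 / 61.847 ≈ 0.1617.

|H(j6)| ≈ 0.1617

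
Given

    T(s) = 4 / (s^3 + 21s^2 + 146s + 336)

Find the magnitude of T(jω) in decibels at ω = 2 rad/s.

Substitute s = j2: numerator = 4, denominator = 252 + j284.
|T(j2)| = |4| / |252 + j284| = 4 / 379.68 ≈ 0.01054.
In decibels: 20·log₁₀(0.01054) ≈ -39.5 dB.

|T(j2)|_dB ≈ -39.5 dB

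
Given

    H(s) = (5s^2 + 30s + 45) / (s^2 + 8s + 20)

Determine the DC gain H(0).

Set s = 0: H(0) = (45) / (20) = 9/4.

H(0) = 9/4 ≈ 2.250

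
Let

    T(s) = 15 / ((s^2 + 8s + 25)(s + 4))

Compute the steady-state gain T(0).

T(0) = 3/20 ≈ 0.1500

At s = 0 each factor (s + a) contributes a and each (s^2 + bs + c) contributes c.
T(0) = 15·1 / ((25) · (4)) = 15/100 = 3/20.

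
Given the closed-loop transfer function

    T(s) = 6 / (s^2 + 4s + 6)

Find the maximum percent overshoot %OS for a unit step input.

%OS ≈ 1.18%

Comparing s^2 + 4s + 6 to s^2 + 2ζωₙs + ωₙ²: ωₙ = √6 ≈ 2.449 rad/s and ζ = 4/(2·√6) ≈ 0.8165.
%OS = 100·exp(−πζ/√(1−ζ²)) = 100·exp(−π·0.8165/√(1−0.8165²)) ≈ 1.18%.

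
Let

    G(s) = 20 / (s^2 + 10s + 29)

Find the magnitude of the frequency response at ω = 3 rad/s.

Substitute s = j3: numerator = 20, denominator = 20 + j30.
|G(j3)| = |20| / |20 + j30| = 20 / 36.056 ≈ 0.5547.

|G(j3)| ≈ 0.5547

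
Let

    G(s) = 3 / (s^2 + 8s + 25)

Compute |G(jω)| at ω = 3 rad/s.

Substitute s = j3: numerator = 3, denominator = 16 + j24.
|G(j3)| = |3| / |16 + j24| = 3 / 28.844 ≈ 0.1040.

|G(j3)| ≈ 0.1040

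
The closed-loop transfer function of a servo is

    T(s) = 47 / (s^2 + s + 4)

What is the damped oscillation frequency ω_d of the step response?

ω_d ≈ 1.936 rad/s

Comparing s^2 + s + 4 to s^2 + 2ζωₙs + ωₙ²: ωₙ = 2 rad/s and ζ = 1/(2·2) = 0.25.
ζωₙ = 1/2 = 0.5, so ω_d = ωₙ√(1−ζ²) = √(ωₙ² − (ζωₙ)²) = √(4 − 0.5²) = √3.75 ≈ 1.936 rad/s.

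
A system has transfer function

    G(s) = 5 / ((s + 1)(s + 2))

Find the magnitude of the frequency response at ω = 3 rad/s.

|G(j3)| ≈ 0.4385

Substitute s = j3: numerator = 5, denominator = -7 + j9.
|G(j3)| = |5| / |-7 + j9| = 5 / 11.402 ≈ 0.4385.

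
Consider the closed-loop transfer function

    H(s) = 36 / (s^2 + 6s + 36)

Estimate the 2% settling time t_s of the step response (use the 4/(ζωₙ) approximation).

Comparing s^2 + 6s + 36 to s^2 + 2ζωₙs + ωₙ²: ωₙ = 6 rad/s and ζ = 6/(2·6) = 0.5.
ζωₙ = 6/2 = 3, so t_s ≈ 4/(ζωₙ) = 4/3 ≈ 1.333 s.

t_s ≈ 1.333 s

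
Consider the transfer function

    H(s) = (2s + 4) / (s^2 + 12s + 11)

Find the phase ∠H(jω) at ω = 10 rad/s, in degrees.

At s = j10: numerator = 4 + j20, denominator = -89 + j120.
∠H = ∠num − ∠den = 78.690° − (126.56°) = -47.87°.

∠H(j10) ≈ -47.87°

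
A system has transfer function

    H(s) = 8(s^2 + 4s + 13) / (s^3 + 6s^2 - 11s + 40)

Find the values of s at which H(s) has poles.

The poles are the roots of the denominator s^3 + 6s^2 - 11s + 40 = 0.
Trying s = -8: the polynomial evaluates to 0, so (s + 8) is a factor.
Dividing out leaves s^2 - 2s + 5 = 0.
The quadratic formula then gives s = 1 ± 2j.

s = 1 ± 2j, -8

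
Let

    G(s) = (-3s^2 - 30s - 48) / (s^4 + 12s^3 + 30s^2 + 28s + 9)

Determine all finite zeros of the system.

Set the numerator to zero: -3s^2 - 30s - 48 = 0, i.e. -3·(s^2 + 10s + 16) = 0.
Factoring: (s + 2)(s + 8) = 0.

s = -2, -8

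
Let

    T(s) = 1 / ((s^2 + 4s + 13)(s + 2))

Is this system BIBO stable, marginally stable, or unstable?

The poles can be read from the denominator factors: s = -2 ± 3j, -2.
Since all poles lie strictly in the left half-plane, the system is stable.

stable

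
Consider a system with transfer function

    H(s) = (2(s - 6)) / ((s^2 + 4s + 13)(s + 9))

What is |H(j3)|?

|H(j3)| ≈ 0.1118

Substitute s = j3: numerator = -12 + j6, denominator = j120.
|H(j3)| = |-12 + j6| / |j120| = 13.416 / 120 ≈ 0.1118.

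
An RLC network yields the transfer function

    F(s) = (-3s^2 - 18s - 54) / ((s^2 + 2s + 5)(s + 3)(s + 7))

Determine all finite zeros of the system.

Set the numerator to zero: -3s^2 - 18s - 54 = 0, i.e. -3·(s^2 + 6s + 18) = 0.
Factoring: (s^2 + 6s + 18) = 0.

s = -3 ± 3j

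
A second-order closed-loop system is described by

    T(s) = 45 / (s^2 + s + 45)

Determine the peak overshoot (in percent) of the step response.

Comparing s^2 + s + 45 to s^2 + 2ζωₙs + ωₙ²: ωₙ = √45 ≈ 6.708 rad/s and ζ = 1/(2·√45) ≈ 0.07454.
%OS = 100·exp(−πζ/√(1−ζ²)) = 100·exp(−π·0.07454/√(1−0.07454²)) ≈ 79.1%.

%OS ≈ 79.1%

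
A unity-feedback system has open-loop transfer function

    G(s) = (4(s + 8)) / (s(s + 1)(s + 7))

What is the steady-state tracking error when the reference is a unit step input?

e_ss = 0

G(s) has one pole at the origin.
This is a Type 1 system; for a step input the steady-state error is zero.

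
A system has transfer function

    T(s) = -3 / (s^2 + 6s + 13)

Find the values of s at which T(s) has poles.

The poles are the roots of the denominator s^2 + 6s + 13 = 0.
Using the quadratic formula: s = (-6 ± √(-16))/2 = -3 ± 2j.

s = -3 + 2j, -3 - 2j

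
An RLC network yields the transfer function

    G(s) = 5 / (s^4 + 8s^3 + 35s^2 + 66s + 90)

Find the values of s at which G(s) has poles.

s = -1 ± 2j, -3 ± 3j

The poles are the roots of the denominator s^4 + 8s^3 + 35s^2 + 66s + 90 = 0.
No real roots exist; factor into two real quadratics: (s^2 + 2s + 5)(s^2 + 6s + 18) = 0.
Each quadratic gives a conjugate pair via the quadratic formula.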